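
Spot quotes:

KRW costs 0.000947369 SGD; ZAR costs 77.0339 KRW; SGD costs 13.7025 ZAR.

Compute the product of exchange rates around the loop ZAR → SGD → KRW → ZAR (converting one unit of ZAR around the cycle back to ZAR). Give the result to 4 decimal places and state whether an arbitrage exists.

1.0000 (no arbitrage)

Around ZAR → SGD → KRW → ZAR: 1 ÷ 13.7025 ÷ 0.000947369 ÷ 77.0339 = 0.999998
Product ≈ 1 (deviation 0.000%, within rounding noise).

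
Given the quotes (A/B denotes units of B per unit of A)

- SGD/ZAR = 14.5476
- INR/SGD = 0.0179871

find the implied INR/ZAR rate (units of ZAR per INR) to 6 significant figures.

INR/ZAR = 0.261669

1 INR × 0.0179871 = 0.0179871 SGD
0.0179871 SGD × 14.5476 = 0.261669 ZAR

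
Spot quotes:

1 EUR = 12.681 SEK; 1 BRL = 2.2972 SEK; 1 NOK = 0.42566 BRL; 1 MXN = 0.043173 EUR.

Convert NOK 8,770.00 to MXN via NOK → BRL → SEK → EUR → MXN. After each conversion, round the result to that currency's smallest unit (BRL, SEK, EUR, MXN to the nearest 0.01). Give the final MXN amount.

NOK 8,770.00 × 0.42566 = BRL 3,733.04
BRL 3,733.04 × 2.2972 = SEK 8,575.54
SEK 8,575.54 ÷ 12.681 = EUR 676.25
EUR 676.25 ÷ 0.043173 = MXN 15,663.73

MXN 15,663.73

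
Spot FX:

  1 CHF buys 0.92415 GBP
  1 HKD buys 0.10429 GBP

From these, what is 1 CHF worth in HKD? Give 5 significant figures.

CHF/HKD = 8.8613

1 CHF × 0.92415 = 0.92415 GBP
0.92415 GBP ÷ 0.10429 = 8.86135 HKD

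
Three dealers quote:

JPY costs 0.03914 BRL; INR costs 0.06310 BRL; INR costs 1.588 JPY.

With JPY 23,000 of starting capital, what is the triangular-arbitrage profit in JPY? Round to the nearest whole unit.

Profitable loop is JPY → INR → BRL → JPY:
JPY 23,000 ÷ 1.588 = INR 14,483.63
INR 14,483.63 × 0.06310 = BRL 913.92
BRL 913.92 ÷ 0.03914 = JPY 23,350
Profit = JPY 23,350 − JPY 23,000

Profit: JPY 350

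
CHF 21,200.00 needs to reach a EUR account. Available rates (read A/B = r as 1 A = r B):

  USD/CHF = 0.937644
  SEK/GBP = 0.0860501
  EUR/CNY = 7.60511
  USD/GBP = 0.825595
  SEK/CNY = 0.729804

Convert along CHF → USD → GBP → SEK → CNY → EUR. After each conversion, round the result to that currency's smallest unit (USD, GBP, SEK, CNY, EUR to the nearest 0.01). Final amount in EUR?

EUR 20,816.82

CHF 21,200.00 ÷ 0.937644 = USD 22,609.86
USD 22,609.86 × 0.825595 = GBP 18,666.59
GBP 18,666.59 ÷ 0.0860501 = SEK 216,927.00
SEK 216,927.00 × 0.729804 = CNY 158,314.19
CNY 158,314.19 ÷ 7.60511 = EUR 20,816.82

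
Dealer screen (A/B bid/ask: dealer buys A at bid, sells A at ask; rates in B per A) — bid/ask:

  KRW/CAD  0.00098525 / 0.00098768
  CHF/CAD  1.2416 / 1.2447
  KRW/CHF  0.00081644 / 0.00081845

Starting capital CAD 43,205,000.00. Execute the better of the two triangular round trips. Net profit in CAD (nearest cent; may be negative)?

Best loop CAD → KRW → CHF → CAD:
CAD 43,205,000.00 ÷ 0.00098768 (buy KRW at ask) = KRW 43,743,925,158
KRW 43,743,925,158 × 0.00081644 (sell KRW at bid) = CHF 35,714,290.26
CHF 35,714,290.26 × 1.2416 (sell CHF at bid) = CAD 44,342,862.78

Net profit: CAD 1,137,862.78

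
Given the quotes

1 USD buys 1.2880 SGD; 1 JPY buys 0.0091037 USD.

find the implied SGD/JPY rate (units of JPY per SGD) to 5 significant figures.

SGD/JPY = 85.284

1 SGD ÷ 1.2880 = 0.776398 USD
0.776398 USD ÷ 0.0091037 = 85.2837 JPY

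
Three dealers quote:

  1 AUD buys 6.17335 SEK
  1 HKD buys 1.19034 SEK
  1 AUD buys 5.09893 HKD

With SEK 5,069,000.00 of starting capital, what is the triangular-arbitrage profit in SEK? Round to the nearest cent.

Profitable loop is SEK → HKD → AUD → SEK:
SEK 5,069,000.00 ÷ 1.19034 = HKD 4,258,447.17
HKD 4,258,447.17 ÷ 5.09893 = AUD 835,164.86
AUD 835,164.86 × 6.17335 = SEK 5,155,765.00
Profit = SEK 5,155,765.00 − SEK 5,069,000.00

Profit: SEK 86,765.00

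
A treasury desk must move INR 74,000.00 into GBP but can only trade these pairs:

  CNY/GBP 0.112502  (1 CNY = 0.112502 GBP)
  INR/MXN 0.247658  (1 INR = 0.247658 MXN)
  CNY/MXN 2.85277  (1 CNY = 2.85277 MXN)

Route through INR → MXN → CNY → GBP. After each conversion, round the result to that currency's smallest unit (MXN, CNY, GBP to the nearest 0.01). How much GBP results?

INR 74,000.00 × 0.247658 = MXN 18,326.69
MXN 18,326.69 ÷ 2.85277 = CNY 6,424.17
CNY 6,424.17 × 0.112502 = GBP 722.73

GBP 722.73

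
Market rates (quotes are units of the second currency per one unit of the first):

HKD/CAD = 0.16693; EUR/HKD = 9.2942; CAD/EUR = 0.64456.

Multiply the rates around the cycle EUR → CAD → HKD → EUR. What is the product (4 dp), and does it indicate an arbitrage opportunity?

1.0000 (no arbitrage)

Around EUR → CAD → HKD → EUR: 1 ÷ 0.64456 ÷ 0.16693 ÷ 9.2942 = 0.999978
Product ≈ 1 (deviation 0.002%, within rounding noise).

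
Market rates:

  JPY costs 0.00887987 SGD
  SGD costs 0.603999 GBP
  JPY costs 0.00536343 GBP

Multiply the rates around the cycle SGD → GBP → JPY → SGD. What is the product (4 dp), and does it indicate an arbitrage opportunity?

1.0000 (no arbitrage)

Around SGD → GBP → JPY → SGD: 1 × 0.603999 ÷ 0.00536343 × 0.00887987 = 1.000000
Product ≈ 1 (deviation 0.000%, within rounding noise).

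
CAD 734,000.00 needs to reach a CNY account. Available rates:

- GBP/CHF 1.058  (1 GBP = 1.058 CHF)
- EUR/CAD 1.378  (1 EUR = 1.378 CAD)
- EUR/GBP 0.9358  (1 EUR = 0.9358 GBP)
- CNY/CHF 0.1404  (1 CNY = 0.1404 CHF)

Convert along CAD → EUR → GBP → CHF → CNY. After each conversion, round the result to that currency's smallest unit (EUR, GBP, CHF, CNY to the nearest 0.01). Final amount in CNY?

CAD 734,000.00 ÷ 1.378 = EUR 532,656.02
EUR 532,656.02 × 0.9358 = GBP 498,459.50
GBP 498,459.50 × 1.058 = CHF 527,370.15
CHF 527,370.15 ÷ 0.1404 = CNY 3,756,197.65

CNY 3,756,197.65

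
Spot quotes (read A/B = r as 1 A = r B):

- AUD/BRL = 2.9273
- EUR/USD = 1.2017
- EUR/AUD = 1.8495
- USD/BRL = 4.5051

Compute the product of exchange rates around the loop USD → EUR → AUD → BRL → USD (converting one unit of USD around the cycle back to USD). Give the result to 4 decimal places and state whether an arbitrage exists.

1.0000 (no arbitrage)

Around USD → EUR → AUD → BRL → USD: 1 ÷ 1.2017 × 1.8495 × 2.9273 ÷ 4.5051 = 1.000049
Product ≈ 1 (deviation 0.005%, within rounding noise).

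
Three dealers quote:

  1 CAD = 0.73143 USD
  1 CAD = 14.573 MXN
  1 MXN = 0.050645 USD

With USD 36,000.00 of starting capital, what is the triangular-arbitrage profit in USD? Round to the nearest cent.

Profit: USD 325.81

Profitable loop is USD → CAD → MXN → USD:
USD 36,000.00 ÷ 0.73143 = CAD 49,218.65
CAD 49,218.65 × 14.573 = MXN 717,263.44
MXN 717,263.44 × 0.050645 = USD 36,325.81
Profit = USD 36,325.81 − USD 36,000.00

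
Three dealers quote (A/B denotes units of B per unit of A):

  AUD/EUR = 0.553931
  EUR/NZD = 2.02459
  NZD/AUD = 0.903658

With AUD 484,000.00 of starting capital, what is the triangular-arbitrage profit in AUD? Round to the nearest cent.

Profit: AUD 6,503.62

Profitable loop is AUD → EUR → NZD → AUD:
AUD 484,000.00 × 0.553931 = EUR 268,102.60
EUR 268,102.60 × 2.02459 = NZD 542,797.85
NZD 542,797.85 × 0.903658 = AUD 490,503.62
Profit = AUD 490,503.62 − AUD 484,000.00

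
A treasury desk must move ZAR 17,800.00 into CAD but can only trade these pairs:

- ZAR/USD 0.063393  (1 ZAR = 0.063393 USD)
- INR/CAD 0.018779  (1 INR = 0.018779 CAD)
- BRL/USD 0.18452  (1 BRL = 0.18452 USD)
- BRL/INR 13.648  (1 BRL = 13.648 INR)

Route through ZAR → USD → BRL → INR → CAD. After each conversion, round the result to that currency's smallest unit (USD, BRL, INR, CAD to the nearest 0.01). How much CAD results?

ZAR 17,800.00 × 0.063393 = USD 1,128.40
USD 1,128.40 ÷ 0.18452 = BRL 6,115.33
BRL 6,115.33 × 13.648 = INR 83,462.02
INR 83,462.02 × 0.018779 = CAD 1,567.33

CAD 1,567.33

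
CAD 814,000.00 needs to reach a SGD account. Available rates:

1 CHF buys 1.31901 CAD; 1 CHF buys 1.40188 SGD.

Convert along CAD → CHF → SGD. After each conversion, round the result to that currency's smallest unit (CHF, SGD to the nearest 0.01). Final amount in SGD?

SGD 865,141.52

CAD 814,000.00 ÷ 1.31901 = CHF 617,129.51
CHF 617,129.51 × 1.40188 = SGD 865,141.52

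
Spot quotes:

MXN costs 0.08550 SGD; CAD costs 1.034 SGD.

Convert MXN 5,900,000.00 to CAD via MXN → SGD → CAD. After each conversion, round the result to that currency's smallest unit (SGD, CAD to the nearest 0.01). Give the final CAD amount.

CAD 487,862.67

MXN 5,900,000.00 × 0.08550 = SGD 504,450.00
SGD 504,450.00 ÷ 1.034 = CAD 487,862.67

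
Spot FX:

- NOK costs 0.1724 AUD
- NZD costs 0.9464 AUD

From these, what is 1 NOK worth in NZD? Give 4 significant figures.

NOK/NZD = 0.1822

1 NOK × 0.1724 = 0.1724 AUD
0.1724 AUD ÷ 0.9464 = 0.182164 NZD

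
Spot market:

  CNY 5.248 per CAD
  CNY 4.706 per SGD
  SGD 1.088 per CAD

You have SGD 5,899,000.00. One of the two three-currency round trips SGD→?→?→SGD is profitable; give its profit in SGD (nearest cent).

Profitable loop is SGD → CAD → CNY → SGD:
SGD 5,899,000.00 ÷ 1.088 = CAD 5,421,875.00
CAD 5,421,875.00 × 5.248 = CNY 28,454,000.00
CNY 28,454,000.00 ÷ 4.706 = SGD 6,046,323.84
Profit = SGD 6,046,323.84 − SGD 5,899,000.00

Profit: SGD 147,323.84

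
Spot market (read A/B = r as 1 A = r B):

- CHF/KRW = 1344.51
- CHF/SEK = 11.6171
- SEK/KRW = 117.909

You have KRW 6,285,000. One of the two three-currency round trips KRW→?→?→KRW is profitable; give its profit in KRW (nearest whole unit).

Profit: KRW 118,036

Profitable loop is KRW → CHF → SEK → KRW:
KRW 6,285,000 ÷ 1344.51 = CHF 4,674.57
CHF 4,674.57 × 11.6171 = SEK 54,304.89
SEK 54,304.89 × 117.909 = KRW 6,403,036
Profit = KRW 6,403,036 − KRW 6,285,000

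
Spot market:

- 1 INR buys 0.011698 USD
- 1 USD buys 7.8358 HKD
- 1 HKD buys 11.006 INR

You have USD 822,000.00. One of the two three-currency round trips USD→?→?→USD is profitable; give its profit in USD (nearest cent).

Profitable loop is USD → HKD → INR → USD:
USD 822,000.00 × 7.8358 = HKD 6,441,027.60
HKD 6,441,027.60 × 11.006 = INR 70,889,949.77
INR 70,889,949.77 × 0.011698 = USD 829,270.63
Profit = USD 829,270.63 − USD 822,000.00

Profit: USD 7,270.63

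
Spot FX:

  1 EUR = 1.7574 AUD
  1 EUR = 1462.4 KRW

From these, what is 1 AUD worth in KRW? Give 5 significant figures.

1 AUD ÷ 1.7574 = 0.569022 EUR
0.569022 EUR × 1462.4 = 832.138 KRW

AUD/KRW = 832.14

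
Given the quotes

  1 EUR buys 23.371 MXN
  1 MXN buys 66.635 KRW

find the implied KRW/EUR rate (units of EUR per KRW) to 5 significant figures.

KRW/EUR = 0.00064213

1 KRW ÷ 66.635 = 0.0150071 MXN
0.0150071 MXN ÷ 23.371 = 0.000642126 EUR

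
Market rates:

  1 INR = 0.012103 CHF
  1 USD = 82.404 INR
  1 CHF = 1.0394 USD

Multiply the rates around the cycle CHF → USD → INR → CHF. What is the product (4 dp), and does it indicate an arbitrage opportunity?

Around CHF → USD → INR → CHF: 1 × 1.0394 × 82.404 × 0.012103 = 1.036631
Product > 1; profitable direction is CHF → USD → INR → CHF.

1.0366 (arbitrage exists)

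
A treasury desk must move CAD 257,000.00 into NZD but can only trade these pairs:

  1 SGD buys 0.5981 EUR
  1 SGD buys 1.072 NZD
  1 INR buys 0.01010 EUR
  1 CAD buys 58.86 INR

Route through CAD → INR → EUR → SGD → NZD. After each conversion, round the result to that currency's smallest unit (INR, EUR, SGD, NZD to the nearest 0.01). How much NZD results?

CAD 257,000.00 × 58.86 = INR 15,127,020.00
INR 15,127,020.00 × 0.01010 = EUR 152,782.90
EUR 152,782.90 ÷ 0.5981 = SGD 255,447.08
SGD 255,447.08 × 1.072 = NZD 273,839.27

NZD 273,839.27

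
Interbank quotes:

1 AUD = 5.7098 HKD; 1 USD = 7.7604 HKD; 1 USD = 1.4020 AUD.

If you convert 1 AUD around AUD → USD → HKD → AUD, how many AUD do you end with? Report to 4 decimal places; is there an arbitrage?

0.9694 (arbitrage exists)

Around AUD → USD → HKD → AUD: 1 ÷ 1.4020 × 7.7604 ÷ 5.7098 = 0.969427
Product < 1; profitable direction is AUD → HKD → USD → AUD.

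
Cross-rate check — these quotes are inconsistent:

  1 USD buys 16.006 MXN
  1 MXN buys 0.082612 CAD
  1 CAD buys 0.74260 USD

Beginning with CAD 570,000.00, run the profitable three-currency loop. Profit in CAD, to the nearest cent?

Profit: CAD 10,488.96

Profitable loop is CAD → MXN → USD → CAD:
CAD 570,000.00 ÷ 0.082612 = MXN 6,899,724.01
MXN 6,899,724.01 ÷ 16.006 = USD 431,071.10
USD 431,071.10 ÷ 0.74260 = CAD 580,488.96
Profit = CAD 580,488.96 − CAD 570,000.00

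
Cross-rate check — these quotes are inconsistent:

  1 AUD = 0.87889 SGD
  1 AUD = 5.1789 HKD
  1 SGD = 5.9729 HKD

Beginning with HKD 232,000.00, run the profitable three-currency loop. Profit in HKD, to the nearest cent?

Profitable loop is HKD → AUD → SGD → HKD:
HKD 232,000.00 ÷ 5.1789 = AUD 44,797.16
AUD 44,797.16 × 0.87889 = SGD 39,371.77
SGD 39,371.77 × 5.9729 = HKD 235,163.67
Profit = HKD 235,163.67 − HKD 232,000.00

Profit: HKD 3,163.67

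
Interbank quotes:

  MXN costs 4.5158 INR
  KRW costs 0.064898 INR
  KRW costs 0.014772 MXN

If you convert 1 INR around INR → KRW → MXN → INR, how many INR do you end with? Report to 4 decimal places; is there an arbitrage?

Around INR → KRW → MXN → INR: 1 ÷ 0.064898 × 0.014772 × 4.5158 = 1.027881
Product > 1; profitable direction is INR → KRW → MXN → INR.

1.0279 (arbitrage exists)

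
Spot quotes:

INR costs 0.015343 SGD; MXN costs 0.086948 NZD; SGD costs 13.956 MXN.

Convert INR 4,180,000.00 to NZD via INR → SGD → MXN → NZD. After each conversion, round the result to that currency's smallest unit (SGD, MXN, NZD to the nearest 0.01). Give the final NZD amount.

NZD 77,822.85

INR 4,180,000.00 × 0.015343 = SGD 64,133.74
SGD 64,133.74 × 13.956 = MXN 895,050.48
MXN 895,050.48 × 0.086948 = NZD 77,822.85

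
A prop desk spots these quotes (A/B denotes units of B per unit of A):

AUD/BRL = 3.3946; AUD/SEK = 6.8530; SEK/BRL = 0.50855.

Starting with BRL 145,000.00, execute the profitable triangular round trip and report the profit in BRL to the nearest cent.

Profit: BRL 3,865.41

Profitable loop is BRL → AUD → SEK → BRL:
BRL 145,000.00 ÷ 3.3946 = AUD 42,714.90
AUD 42,714.90 × 6.8530 = SEK 292,725.21
SEK 292,725.21 × 0.50855 = BRL 148,865.41
Profit = BRL 148,865.41 − BRL 145,000.00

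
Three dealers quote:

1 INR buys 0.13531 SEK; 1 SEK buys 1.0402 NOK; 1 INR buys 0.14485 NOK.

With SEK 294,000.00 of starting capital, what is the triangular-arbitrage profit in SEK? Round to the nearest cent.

Profitable loop is SEK → INR → NOK → SEK:
SEK 294,000.00 ÷ 0.13531 = INR 2,172,788.41
INR 2,172,788.41 × 0.14485 = NOK 314,728.40
NOK 314,728.40 ÷ 1.0402 = SEK 302,565.28
Profit = SEK 302,565.28 − SEK 294,000.00

Profit: SEK 8,565.28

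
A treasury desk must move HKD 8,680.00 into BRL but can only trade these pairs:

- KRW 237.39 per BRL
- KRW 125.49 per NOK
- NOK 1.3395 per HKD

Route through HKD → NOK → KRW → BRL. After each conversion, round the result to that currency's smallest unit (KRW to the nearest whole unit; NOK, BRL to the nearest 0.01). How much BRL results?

HKD 8,680.00 × 1.3395 = NOK 11,626.86
NOK 11,626.86 × 125.49 = KRW 1,459,055
KRW 1,459,055 ÷ 237.39 = BRL 6,146.24

BRL 6,146.24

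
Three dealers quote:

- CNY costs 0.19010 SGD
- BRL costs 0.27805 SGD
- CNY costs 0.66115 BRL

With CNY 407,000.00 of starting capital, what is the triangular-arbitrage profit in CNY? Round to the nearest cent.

Profit: CNY 13,875.48

Profitable loop is CNY → SGD → BRL → CNY:
CNY 407,000.00 × 0.19010 = SGD 77,370.70
SGD 77,370.70 ÷ 0.27805 = BRL 278,261.82
BRL 278,261.82 ÷ 0.66115 = CNY 420,875.48
Profit = CNY 420,875.48 − CNY 407,000.00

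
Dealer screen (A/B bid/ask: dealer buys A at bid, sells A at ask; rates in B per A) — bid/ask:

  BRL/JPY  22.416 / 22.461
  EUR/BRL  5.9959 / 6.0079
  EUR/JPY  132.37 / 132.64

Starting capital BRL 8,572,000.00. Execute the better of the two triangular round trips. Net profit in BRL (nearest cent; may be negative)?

Net profit: BRL 114,006.46

Best loop BRL → JPY → EUR → BRL:
BRL 8,572,000.00 × 22.416 (sell BRL at bid) = JPY 192,149,952
JPY 192,149,952 ÷ 132.64 (buy EUR at ask) = EUR 1,448,657.66
EUR 1,448,657.66 × 5.9959 (sell EUR at bid) = BRL 8,686,006.46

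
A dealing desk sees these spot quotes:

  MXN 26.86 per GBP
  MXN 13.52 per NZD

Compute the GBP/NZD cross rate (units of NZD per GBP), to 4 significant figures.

GBP/NZD = 1.987

1 GBP × 26.86 = 26.86 MXN
26.86 MXN ÷ 13.52 = 1.98669 NZD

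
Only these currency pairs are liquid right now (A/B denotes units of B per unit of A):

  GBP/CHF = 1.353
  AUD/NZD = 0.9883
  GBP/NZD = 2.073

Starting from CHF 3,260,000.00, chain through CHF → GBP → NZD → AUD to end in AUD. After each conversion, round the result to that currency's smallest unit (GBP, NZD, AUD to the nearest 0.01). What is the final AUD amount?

CHF 3,260,000.00 ÷ 1.353 = GBP 2,409,460.46
GBP 2,409,460.46 × 2.073 = NZD 4,994,811.53
NZD 4,994,811.53 ÷ 0.9883 = AUD 5,053,942.66

AUD 5,053,942.66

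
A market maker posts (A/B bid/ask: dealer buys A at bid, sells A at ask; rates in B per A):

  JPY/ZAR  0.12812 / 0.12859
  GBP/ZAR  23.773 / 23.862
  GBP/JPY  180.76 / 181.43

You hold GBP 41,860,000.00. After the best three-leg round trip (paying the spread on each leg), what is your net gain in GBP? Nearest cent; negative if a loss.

Best loop GBP → ZAR → JPY → GBP:
GBP 41,860,000.00 × 23.773 (sell GBP at bid) = ZAR 995,137,780.00
ZAR 995,137,780.00 ÷ 0.12859 (buy JPY at ask) = JPY 7,738,842,678
JPY 7,738,842,678 ÷ 181.43 (buy GBP at ask) = GBP 42,654,702.52

Net profit: GBP 794,702.52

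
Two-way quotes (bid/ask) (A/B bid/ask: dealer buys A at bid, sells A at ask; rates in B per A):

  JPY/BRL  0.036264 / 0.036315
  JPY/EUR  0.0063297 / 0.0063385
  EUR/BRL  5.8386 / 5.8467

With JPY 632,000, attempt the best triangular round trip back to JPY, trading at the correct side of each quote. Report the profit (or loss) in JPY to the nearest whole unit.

Net profit: JPY 11,166

Best loop JPY → EUR → BRL → JPY:
JPY 632,000 × 0.0063297 (sell JPY at bid) = EUR 4,000.37
EUR 4,000.37 × 5.8386 (sell EUR at bid) = BRL 23,356.56
BRL 23,356.56 ÷ 0.036315 (buy JPY at ask) = JPY 643,166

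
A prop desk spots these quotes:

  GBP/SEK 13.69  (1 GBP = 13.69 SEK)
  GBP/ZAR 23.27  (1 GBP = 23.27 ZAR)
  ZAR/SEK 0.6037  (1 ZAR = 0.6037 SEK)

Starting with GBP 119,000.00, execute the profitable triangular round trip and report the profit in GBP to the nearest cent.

Profit: GBP 3,112.77

Profitable loop is GBP → ZAR → SEK → GBP:
GBP 119,000.00 × 23.27 = ZAR 2,769,130.00
ZAR 2,769,130.00 × 0.6037 = SEK 1,671,723.78
SEK 1,671,723.78 ÷ 13.69 = GBP 122,112.77
Profit = GBP 122,112.77 − GBP 119,000.00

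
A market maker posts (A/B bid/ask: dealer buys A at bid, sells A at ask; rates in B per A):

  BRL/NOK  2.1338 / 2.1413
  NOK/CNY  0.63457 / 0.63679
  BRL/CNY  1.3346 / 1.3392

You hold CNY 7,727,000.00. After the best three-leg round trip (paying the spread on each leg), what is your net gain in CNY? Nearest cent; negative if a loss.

Best loop CNY → BRL → NOK → CNY:
CNY 7,727,000.00 ÷ 1.3392 (buy BRL at ask) = BRL 5,769,862.60
BRL 5,769,862.60 × 2.1338 (sell BRL at bid) = NOK 12,311,732.83
NOK 12,311,732.83 × 0.63457 (sell NOK at bid) = CNY 7,812,656.30

Net profit: CNY 85,656.30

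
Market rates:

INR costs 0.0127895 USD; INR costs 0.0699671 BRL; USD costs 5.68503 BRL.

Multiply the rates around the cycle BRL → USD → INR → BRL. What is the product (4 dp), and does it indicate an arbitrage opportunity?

0.9623 (arbitrage exists)

Around BRL → USD → INR → BRL: 1 ÷ 5.68503 ÷ 0.0127895 × 0.0699671 = 0.962293
Product < 1; profitable direction is BRL → INR → USD → BRL.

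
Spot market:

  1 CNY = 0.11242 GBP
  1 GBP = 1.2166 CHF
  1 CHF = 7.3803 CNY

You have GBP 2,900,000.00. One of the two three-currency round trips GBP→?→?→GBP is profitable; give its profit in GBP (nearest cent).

Profitable loop is GBP → CHF → CNY → GBP:
GBP 2,900,000.00 × 1.2166 = CHF 3,528,140.00
CHF 3,528,140.00 × 7.3803 = CNY 26,038,731.64
CNY 26,038,731.64 × 0.11242 = GBP 2,927,274.21
Profit = GBP 2,927,274.21 − GBP 2,900,000.00

Profit: GBP 27,274.21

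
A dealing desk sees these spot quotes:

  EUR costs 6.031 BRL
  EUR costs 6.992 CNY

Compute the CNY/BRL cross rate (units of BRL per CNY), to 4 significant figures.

1 CNY ÷ 6.992 = 0.143021 EUR
0.143021 EUR × 6.031 = 0.862557 BRL

CNY/BRL = 0.8626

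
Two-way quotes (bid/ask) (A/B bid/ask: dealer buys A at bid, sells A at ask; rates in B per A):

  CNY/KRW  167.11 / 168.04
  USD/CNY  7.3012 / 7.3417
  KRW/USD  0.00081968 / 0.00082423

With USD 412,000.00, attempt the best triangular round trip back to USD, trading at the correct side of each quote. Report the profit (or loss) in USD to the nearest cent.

Net profit: USD 38.92

Best loop USD → CNY → KRW → USD:
USD 412,000.00 × 7.3012 (sell USD at bid) = CNY 3,008,094.40
CNY 3,008,094.40 × 167.11 (sell CNY at bid) = KRW 502,682,655
KRW 502,682,655 × 0.00081968 (sell KRW at bid) = USD 412,038.92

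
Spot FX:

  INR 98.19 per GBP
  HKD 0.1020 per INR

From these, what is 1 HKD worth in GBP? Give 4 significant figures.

HKD/GBP = 0.09985

1 HKD ÷ 0.1020 = 9.80392 INR
9.80392 INR ÷ 98.19 = 0.0998464 GBP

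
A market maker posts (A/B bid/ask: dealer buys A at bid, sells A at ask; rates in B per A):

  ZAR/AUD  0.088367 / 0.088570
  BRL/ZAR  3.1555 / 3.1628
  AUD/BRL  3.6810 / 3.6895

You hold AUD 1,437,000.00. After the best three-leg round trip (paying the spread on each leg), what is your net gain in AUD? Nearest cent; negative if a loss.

Best loop AUD → BRL → ZAR → AUD:
AUD 1,437,000.00 × 3.6810 (sell AUD at bid) = BRL 5,289,597.00
BRL 5,289,597.00 × 3.1555 (sell BRL at bid) = ZAR 16,691,323.33
ZAR 16,691,323.33 × 0.088367 (sell ZAR at bid) = AUD 1,474,962.17

Net profit: AUD 37,962.17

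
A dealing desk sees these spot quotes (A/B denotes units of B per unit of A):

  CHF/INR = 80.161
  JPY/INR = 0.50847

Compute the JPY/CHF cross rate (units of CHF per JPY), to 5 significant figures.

JPY/CHF = 0.0063431

1 JPY × 0.50847 = 0.50847 INR
0.50847 INR ÷ 80.161 = 0.00634311 CHF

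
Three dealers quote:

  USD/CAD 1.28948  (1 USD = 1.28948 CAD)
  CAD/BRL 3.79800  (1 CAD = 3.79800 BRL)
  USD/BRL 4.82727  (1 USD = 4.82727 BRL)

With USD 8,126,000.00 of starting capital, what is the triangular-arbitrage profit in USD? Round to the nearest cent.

Profitable loop is USD → CAD → BRL → USD:
USD 8,126,000.00 × 1.28948 = CAD 10,478,314.48
CAD 10,478,314.48 × 3.79800 = BRL 39,796,638.40
BRL 39,796,638.40 ÷ 4.82727 = USD 8,244,129.37
Profit = USD 8,244,129.37 − USD 8,126,000.00

Profit: USD 118,129.37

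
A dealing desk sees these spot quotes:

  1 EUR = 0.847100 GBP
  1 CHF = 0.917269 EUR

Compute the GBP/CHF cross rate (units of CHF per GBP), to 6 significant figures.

GBP/CHF = 1.28697

1 GBP ÷ 0.847100 = 1.1805 EUR
1.1805 EUR ÷ 0.917269 = 1.28697 CHF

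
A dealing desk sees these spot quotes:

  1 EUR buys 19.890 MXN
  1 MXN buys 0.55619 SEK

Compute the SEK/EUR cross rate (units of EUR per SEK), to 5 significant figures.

SEK/EUR = 0.090395

1 SEK ÷ 0.55619 = 1.79795 MXN
1.79795 MXN ÷ 19.890 = 0.0903945 EUR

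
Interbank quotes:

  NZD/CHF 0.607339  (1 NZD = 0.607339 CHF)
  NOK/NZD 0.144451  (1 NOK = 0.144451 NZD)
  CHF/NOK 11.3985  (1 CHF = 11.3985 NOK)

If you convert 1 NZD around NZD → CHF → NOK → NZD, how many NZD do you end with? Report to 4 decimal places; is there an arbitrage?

Around NZD → CHF → NOK → NZD: 1 × 0.607339 × 11.3985 × 0.144451 = 0.999999
Product ≈ 1 (deviation 0.000%, within rounding noise).

1.0000 (no arbitrage)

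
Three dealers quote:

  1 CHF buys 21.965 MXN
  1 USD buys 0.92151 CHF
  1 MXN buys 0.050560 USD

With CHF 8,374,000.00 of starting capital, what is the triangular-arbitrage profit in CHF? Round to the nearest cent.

Profitable loop is CHF → MXN → USD → CHF:
CHF 8,374,000.00 × 21.965 = MXN 183,934,910.00
MXN 183,934,910.00 × 0.050560 = USD 9,299,749.05
USD 9,299,749.05 × 0.92151 = CHF 8,569,811.75
Profit = CHF 8,569,811.75 − CHF 8,374,000.00

Profit: CHF 195,811.75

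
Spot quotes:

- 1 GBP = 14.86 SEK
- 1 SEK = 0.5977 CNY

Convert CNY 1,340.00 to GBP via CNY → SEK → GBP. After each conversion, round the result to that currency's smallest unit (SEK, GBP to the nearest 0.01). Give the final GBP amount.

CNY 1,340.00 ÷ 0.5977 = SEK 2,241.93
SEK 2,241.93 ÷ 14.86 = GBP 150.87

GBP 150.87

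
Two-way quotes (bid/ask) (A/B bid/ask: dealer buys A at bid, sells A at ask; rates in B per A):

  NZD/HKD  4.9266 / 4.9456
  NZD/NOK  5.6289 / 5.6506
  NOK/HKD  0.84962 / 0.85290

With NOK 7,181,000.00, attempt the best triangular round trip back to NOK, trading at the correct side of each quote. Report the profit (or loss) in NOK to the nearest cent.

Net profit: NOK 159,735.06

Best loop NOK → NZD → HKD → NOK:
NOK 7,181,000.00 ÷ 5.6506 (buy NZD at ask) = NZD 1,270,838.50
NZD 1,270,838.50 × 4.9266 (sell NZD at bid) = HKD 6,260,912.93
HKD 6,260,912.93 ÷ 0.85290 (buy NOK at ask) = NOK 7,340,735.06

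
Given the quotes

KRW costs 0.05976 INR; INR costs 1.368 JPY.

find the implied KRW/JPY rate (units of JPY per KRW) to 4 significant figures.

KRW/JPY = 0.08175

1 KRW × 0.05976 = 0.05976 INR
0.05976 INR × 1.368 = 0.0817517 JPY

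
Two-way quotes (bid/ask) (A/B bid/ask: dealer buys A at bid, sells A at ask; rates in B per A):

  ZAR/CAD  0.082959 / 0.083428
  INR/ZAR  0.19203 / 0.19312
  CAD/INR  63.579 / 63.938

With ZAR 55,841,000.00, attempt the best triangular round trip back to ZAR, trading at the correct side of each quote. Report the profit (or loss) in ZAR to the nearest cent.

Net profit: ZAR 717,706.71

Best loop ZAR → CAD → INR → ZAR:
ZAR 55,841,000.00 × 0.082959 (sell ZAR at bid) = CAD 4,632,513.52
CAD 4,632,513.52 × 63.579 (sell CAD at bid) = INR 294,530,577.02
INR 294,530,577.02 × 0.19203 (sell INR at bid) = ZAR 56,558,706.71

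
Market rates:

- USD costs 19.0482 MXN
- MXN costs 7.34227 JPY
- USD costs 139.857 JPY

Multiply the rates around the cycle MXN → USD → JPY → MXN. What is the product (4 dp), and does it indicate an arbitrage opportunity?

1.0000 (no arbitrage)

Around MXN → USD → JPY → MXN: 1 ÷ 19.0482 × 139.857 ÷ 7.34227 = 1.000000
Product ≈ 1 (deviation 0.000%, within rounding noise).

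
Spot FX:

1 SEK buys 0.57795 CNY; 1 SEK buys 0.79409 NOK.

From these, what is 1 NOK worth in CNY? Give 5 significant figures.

1 NOK ÷ 0.79409 = 1.2593 SEK
1.2593 SEK × 0.57795 = 0.727814 CNY

NOK/CNY = 0.72781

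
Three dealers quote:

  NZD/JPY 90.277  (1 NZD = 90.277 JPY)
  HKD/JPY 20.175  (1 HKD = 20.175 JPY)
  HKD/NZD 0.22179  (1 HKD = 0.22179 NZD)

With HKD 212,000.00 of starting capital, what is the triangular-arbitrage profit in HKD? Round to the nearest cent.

Profitable loop is HKD → JPY → NZD → HKD:
HKD 212,000.00 × 20.175 = JPY 4,277,100
JPY 4,277,100 ÷ 90.277 = NZD 47,377.52
NZD 47,377.52 ÷ 0.22179 = HKD 213,614.30
Profit = HKD 213,614.30 − HKD 212,000.00

Profit: HKD 1,614.30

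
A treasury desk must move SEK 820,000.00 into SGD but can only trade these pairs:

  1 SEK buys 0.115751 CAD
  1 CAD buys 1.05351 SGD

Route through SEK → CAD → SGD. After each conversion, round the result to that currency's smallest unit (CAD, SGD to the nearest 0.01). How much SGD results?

SGD 99,994.77

SEK 820,000.00 × 0.115751 = CAD 94,915.82
CAD 94,915.82 × 1.05351 = SGD 99,994.77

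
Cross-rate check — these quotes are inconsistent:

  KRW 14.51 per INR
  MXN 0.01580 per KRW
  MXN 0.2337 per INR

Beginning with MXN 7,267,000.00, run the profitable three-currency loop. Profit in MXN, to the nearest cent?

Profitable loop is MXN → KRW → INR → MXN:
MXN 7,267,000.00 ÷ 0.01580 = KRW 459,936,709
KRW 459,936,709 ÷ 14.51 = INR 31,697,912.40
INR 31,697,912.40 × 0.2337 = MXN 7,407,802.13
Profit = MXN 7,407,802.13 − MXN 7,267,000.00

Profit: MXN 140,802.13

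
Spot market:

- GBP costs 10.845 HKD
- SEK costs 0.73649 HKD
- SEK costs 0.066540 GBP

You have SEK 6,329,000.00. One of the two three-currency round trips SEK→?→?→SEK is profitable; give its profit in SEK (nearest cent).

Profitable loop is SEK → HKD → GBP → SEK:
SEK 6,329,000.00 × 0.73649 = HKD 4,661,245.21
HKD 4,661,245.21 ÷ 10.845 = GBP 429,805.92
GBP 429,805.92 ÷ 0.066540 = SEK 6,459,361.60
Profit = SEK 6,459,361.60 − SEK 6,329,000.00

Profit: SEK 130,361.60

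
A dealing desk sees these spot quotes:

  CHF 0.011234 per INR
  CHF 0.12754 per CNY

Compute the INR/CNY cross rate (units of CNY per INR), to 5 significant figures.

INR/CNY = 0.088082

1 INR × 0.011234 = 0.011234 CHF
0.011234 CHF ÷ 0.12754 = 0.0880822 CNY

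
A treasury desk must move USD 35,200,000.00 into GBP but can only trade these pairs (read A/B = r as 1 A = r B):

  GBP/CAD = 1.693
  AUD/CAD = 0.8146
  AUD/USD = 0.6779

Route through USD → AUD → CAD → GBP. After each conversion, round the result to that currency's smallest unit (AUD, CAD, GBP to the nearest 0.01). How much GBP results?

USD 35,200,000.00 ÷ 0.6779 = AUD 51,925,062.69
AUD 51,925,062.69 × 0.8146 = CAD 42,298,156.07
CAD 42,298,156.07 ÷ 1.693 = GBP 24,984,144.16

GBP 24,984,144.16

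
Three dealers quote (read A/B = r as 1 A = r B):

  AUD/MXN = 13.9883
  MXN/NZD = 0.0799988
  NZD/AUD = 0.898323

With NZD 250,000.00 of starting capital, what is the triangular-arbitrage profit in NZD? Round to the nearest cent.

Profitable loop is NZD → AUD → MXN → NZD:
NZD 250,000.00 × 0.898323 = AUD 224,580.75
AUD 224,580.75 × 13.9883 = MXN 3,141,502.91
MXN 3,141,502.91 × 0.0799988 = NZD 251,316.46
Profit = NZD 251,316.46 − NZD 250,000.00

Profit: NZD 1,316.46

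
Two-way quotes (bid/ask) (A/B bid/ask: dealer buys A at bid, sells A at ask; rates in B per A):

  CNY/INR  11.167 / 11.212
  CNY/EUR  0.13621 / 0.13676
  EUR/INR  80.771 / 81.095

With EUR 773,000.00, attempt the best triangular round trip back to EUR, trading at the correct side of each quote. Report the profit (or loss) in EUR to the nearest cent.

Best loop EUR → CNY → INR → EUR:
EUR 773,000.00 ÷ 0.13676 (buy CNY at ask) = CNY 5,652,237.50
CNY 5,652,237.50 × 11.167 (sell CNY at bid) = INR 63,118,536.12
INR 63,118,536.12 ÷ 81.095 (buy EUR at ask) = EUR 778,328.33

Net profit: EUR 5,328.33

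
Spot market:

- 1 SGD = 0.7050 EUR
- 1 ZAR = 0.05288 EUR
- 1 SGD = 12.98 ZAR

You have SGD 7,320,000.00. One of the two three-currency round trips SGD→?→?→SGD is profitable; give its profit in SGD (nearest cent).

Profit: SGD 198,549.43

Profitable loop is SGD → EUR → ZAR → SGD:
SGD 7,320,000.00 × 0.7050 = EUR 5,160,600.00
EUR 5,160,600.00 ÷ 0.05288 = ZAR 97,590,771.56
ZAR 97,590,771.56 ÷ 12.98 = SGD 7,518,549.43
Profit = SGD 7,518,549.43 − SGD 7,320,000.00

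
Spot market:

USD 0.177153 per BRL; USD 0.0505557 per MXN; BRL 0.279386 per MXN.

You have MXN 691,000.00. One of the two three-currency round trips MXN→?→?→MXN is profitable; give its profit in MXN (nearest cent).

Profit: MXN 14,821.73

Profitable loop is MXN → USD → BRL → MXN:
MXN 691,000.00 × 0.0505557 = USD 34,933.99
USD 34,933.99 ÷ 0.177153 = BRL 197,196.71
BRL 197,196.71 ÷ 0.279386 = MXN 705,821.73
Profit = MXN 705,821.73 − MXN 691,000.00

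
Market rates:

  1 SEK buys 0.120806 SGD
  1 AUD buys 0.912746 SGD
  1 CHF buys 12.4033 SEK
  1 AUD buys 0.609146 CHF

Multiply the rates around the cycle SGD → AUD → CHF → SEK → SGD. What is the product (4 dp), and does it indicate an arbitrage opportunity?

Around SGD → AUD → CHF → SEK → SGD: 1 ÷ 0.912746 × 0.609146 × 12.4033 × 0.120806 = 0.999994
Product ≈ 1 (deviation 0.001%, within rounding noise).

1.0000 (no arbitrage)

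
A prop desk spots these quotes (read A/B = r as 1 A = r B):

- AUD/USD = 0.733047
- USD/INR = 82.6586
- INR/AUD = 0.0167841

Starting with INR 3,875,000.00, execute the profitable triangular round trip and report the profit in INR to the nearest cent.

Profit: INR 65,847.52

Profitable loop is INR → AUD → USD → INR:
INR 3,875,000.00 × 0.0167841 = AUD 65,038.39
AUD 65,038.39 × 0.733047 = USD 47,676.19
USD 47,676.19 × 82.6586 = INR 3,940,847.52
Profit = INR 3,940,847.52 − INR 3,875,000.00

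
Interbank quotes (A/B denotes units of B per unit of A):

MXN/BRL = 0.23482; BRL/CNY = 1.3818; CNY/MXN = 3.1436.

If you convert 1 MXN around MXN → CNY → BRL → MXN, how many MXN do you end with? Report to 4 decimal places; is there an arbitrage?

0.9804 (arbitrage exists)

Around MXN → CNY → BRL → MXN: 1 ÷ 3.1436 ÷ 1.3818 ÷ 0.23482 = 0.980375
Product < 1; profitable direction is MXN → BRL → CNY → MXN.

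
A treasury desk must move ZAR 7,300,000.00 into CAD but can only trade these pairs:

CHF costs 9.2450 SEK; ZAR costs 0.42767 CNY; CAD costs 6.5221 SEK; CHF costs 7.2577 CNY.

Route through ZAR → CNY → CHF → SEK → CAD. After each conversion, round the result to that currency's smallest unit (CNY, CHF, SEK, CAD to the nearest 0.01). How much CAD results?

CAD 609,750.41

ZAR 7,300,000.00 × 0.42767 = CNY 3,121,991.00
CNY 3,121,991.00 ÷ 7.2577 = CHF 430,162.59
CHF 430,162.59 × 9.2450 = SEK 3,976,853.14
SEK 3,976,853.14 ÷ 6.5221 = CAD 609,750.41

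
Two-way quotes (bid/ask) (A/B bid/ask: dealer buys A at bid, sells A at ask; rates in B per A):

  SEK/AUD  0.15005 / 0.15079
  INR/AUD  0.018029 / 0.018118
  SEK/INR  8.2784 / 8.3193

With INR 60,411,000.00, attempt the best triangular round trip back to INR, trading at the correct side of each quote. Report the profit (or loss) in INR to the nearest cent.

Net result: INR -272,168.75 (no profitable arbitrage after spreads)

Best loop INR → SEK → AUD → INR:
INR 60,411,000.00 ÷ 8.3193 (buy SEK at ask) = SEK 7,261,548.45
SEK 7,261,548.45 × 0.15005 (sell SEK at bid) = AUD 1,089,595.34
AUD 1,089,595.34 ÷ 0.018118 (buy INR at ask) = INR 60,138,831.25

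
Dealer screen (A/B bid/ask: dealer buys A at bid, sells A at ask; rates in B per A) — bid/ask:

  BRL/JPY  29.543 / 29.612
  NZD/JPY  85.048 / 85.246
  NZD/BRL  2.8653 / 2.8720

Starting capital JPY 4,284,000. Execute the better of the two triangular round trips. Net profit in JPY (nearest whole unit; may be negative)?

Best loop JPY → BRL → NZD → JPY:
JPY 4,284,000 ÷ 29.612 (buy BRL at ask) = BRL 144,671.08
BRL 144,671.08 ÷ 2.8720 (buy NZD at ask) = NZD 50,372.94
NZD 50,372.94 × 85.048 (sell NZD at bid) = JPY 4,284,118

Net profit: JPY 118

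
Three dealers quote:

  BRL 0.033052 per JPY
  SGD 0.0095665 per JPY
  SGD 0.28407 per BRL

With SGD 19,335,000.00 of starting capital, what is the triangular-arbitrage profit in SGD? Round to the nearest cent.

Profitable loop is SGD → BRL → JPY → SGD:
SGD 19,335,000.00 ÷ 0.28407 = BRL 68,064,209.53
BRL 68,064,209.53 ÷ 0.033052 = JPY 2,059,306,835
JPY 2,059,306,835 × 0.0095665 = SGD 19,700,358.84
Profit = SGD 19,700,358.84 − SGD 19,335,000.00

Profit: SGD 365,358.84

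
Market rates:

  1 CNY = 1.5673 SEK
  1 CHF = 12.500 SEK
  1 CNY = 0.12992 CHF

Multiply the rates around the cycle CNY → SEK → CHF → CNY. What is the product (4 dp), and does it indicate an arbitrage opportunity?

0.9651 (arbitrage exists)

Around CNY → SEK → CHF → CNY: 1 × 1.5673 ÷ 12.500 ÷ 0.12992 = 0.965086
Product < 1; profitable direction is CNY → CHF → SEK → CNY.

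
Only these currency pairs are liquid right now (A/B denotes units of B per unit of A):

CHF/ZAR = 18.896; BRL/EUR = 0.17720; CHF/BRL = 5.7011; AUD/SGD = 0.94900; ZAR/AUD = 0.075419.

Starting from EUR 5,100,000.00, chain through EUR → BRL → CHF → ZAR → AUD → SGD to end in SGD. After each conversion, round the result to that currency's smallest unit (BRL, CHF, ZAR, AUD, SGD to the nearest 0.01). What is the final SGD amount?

SGD 6,827,546.43

EUR 5,100,000.00 ÷ 0.17720 = BRL 28,781,038.37
BRL 28,781,038.37 ÷ 5.7011 = CHF 5,048,330.74
CHF 5,048,330.74 × 18.896 = ZAR 95,393,257.66
ZAR 95,393,257.66 × 0.075419 = AUD 7,194,464.10
AUD 7,194,464.10 × 0.94900 = SGD 6,827,546.43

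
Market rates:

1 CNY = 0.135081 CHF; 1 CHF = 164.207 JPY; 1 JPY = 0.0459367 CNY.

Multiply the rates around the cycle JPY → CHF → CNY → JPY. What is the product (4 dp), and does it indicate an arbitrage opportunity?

0.9814 (arbitrage exists)

Around JPY → CHF → CNY → JPY: 1 ÷ 164.207 ÷ 0.135081 ÷ 0.0459367 = 0.981419
Product < 1; profitable direction is JPY → CNY → CHF → JPY.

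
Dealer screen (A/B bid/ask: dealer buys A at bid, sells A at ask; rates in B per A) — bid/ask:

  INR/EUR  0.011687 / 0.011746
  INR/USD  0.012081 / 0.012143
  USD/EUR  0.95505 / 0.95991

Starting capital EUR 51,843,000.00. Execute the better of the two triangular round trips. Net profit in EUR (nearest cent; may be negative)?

Net profit: EUR 137,045.81

Best loop EUR → USD → INR → EUR:
EUR 51,843,000.00 ÷ 0.95991 (buy USD at ask) = USD 54,008,188.27
USD 54,008,188.27 ÷ 0.012143 (buy INR at ask) = INR 4,447,680,825.80
INR 4,447,680,825.80 × 0.011687 (sell INR at bid) = EUR 51,980,045.81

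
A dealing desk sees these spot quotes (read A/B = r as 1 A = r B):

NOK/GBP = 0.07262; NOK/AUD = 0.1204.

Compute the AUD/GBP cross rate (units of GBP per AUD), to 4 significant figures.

1 AUD ÷ 0.1204 = 8.30565 NOK
8.30565 NOK × 0.07262 = 0.603156 GBP

AUD/GBP = 0.6032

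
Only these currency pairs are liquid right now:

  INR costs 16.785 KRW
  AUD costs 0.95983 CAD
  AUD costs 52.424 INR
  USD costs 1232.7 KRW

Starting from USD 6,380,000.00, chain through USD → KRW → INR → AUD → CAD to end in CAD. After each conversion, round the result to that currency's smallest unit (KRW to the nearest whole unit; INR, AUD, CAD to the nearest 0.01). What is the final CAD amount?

USD 6,380,000.00 × 1232.7 = KRW 7,864,626,000
KRW 7,864,626,000 ÷ 16.785 = INR 468,550,848.97
INR 468,550,848.97 ÷ 52.424 = AUD 8,937,716.48
AUD 8,937,716.48 × 0.95983 = CAD 8,578,688.41

CAD 8,578,688.41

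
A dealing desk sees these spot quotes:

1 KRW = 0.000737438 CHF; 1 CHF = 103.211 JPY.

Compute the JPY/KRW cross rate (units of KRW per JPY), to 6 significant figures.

JPY/KRW = 13.1386

1 JPY ÷ 103.211 = 0.00968889 CHF
0.00968889 CHF ÷ 0.000737438 = 13.1386 KRW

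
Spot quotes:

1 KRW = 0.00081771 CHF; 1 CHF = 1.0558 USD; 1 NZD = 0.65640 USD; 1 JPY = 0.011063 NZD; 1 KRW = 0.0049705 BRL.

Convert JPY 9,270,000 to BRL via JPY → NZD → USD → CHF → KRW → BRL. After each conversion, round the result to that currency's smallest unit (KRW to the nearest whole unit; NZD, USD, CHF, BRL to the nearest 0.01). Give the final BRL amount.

JPY 9,270,000 × 0.011063 = NZD 102,554.01
NZD 102,554.01 × 0.65640 = USD 67,316.45
USD 67,316.45 ÷ 1.0558 = CHF 63,758.71
CHF 63,758.71 ÷ 0.00081771 = KRW 77,972,276
KRW 77,972,276 × 0.0049705 = BRL 387,561.20

BRL 387,561.20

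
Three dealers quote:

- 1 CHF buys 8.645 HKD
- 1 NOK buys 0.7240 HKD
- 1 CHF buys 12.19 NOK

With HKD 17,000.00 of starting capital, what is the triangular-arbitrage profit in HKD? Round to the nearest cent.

Profitable loop is HKD → CHF → NOK → HKD:
HKD 17,000.00 ÷ 8.645 = CHF 1,966.45
CHF 1,966.45 × 12.19 = NOK 23,971.08
NOK 23,971.08 × 0.7240 = HKD 17,355.06
Profit = HKD 17,355.06 − HKD 17,000.00

Profit: HKD 355.06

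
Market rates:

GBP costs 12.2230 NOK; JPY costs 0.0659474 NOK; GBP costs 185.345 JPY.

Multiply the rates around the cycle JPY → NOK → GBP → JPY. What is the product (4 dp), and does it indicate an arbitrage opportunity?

Around JPY → NOK → GBP → JPY: 1 × 0.0659474 ÷ 12.2230 × 185.345 = 1.000002
Product ≈ 1 (deviation 0.000%, within rounding noise).

1.0000 (no arbitrage)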